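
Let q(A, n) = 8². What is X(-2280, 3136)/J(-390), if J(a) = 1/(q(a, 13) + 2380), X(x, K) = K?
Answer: 7664384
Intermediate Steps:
q(A, n) = 64
J(a) = 1/2444 (J(a) = 1/(64 + 2380) = 1/2444)
X(-2280, 3136)/J(-390) = 3136/(1/2444) = 3136*2444 = 7664384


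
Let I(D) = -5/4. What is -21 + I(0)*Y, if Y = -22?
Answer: 13/2 ≈ 6.5000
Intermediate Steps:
I(D) = -5/4 (I(D) = -5*1/4 = -5/4)
-21 + I(0)*Y = -21 - 5/4*(-22) = -21 + 55/2 = 13/2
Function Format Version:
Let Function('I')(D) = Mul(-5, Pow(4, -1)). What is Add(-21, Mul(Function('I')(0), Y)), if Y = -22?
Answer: Rational(13, 2) ≈ 6.5000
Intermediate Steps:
Function('I')(D) = Rational(-5, 4) (Function('I')(D) = Mul(-5, Rational(1, 4)) = Rational(-5, 4))
Add(-21, Mul(Function('I')(0), Y)) = Add(-21, Mul(Rational(-5, 4), -22)) = Add(-21, Rational(55, 2)) = Rational(13, 2)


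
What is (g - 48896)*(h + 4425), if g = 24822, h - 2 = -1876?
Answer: -61412774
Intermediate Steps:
h = -1874 (h = 2 - 1876 = -1874)
(g - 48896)*(h + 4425) = (24822 - 48896)*(-1874 + 4425) = -24074*2551 = -61412774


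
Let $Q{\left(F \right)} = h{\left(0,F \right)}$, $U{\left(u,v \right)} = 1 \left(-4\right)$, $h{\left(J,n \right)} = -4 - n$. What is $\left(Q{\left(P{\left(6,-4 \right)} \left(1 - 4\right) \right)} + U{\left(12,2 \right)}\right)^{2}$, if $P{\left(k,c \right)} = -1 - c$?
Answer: $1$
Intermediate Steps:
$U{\left(u,v \right)} = -4$
$Q{\left(F \right)} = -4 - F$
$\left(Q{\left(P{\left(6,-4 \right)} \left(1 - 4\right) \right)} + U{\left(12,2 \right)}\right)^{2} = \left(\left(-4 - \left(-1 - -4\right) \left(1 - 4\right)\right) - 4\right)^{2} = \left(\left(-4 - \left(-1 + 4\right) \left(-3\right)\right) - 4\right)^{2} = \left(\left(-4 - 3 \left(-3\right)\right) - 4\right)^{2} = \left(\left(-4 - -9\right) - 4\right)^{2} = \left(\left(-4 + 9\right) - 4\right)^{2} = \left(5 - 4\right)^{2} = 1^{2} = 1$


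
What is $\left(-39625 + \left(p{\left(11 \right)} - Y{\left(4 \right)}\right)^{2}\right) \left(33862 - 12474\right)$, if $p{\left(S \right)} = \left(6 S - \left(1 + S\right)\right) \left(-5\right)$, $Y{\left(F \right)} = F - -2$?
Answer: $781752788$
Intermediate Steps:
$Y{\left(F \right)} = 2 + F$ ($Y{\left(F \right)} = F + 2 = 2 + F$)
$p{\left(S \right)} = 5 - 25 S$ ($p{\left(S \right)} = \left(-1 + 5 S\right) \left(-5\right) = 5 - 25 S$)
$\left(-39625 + \left(p{\left(11 \right)} - Y{\left(4 \right)}\right)^{2}\right) \left(33862 - 12474\right) = \left(-39625 + \left(\left(5 - 275\right) - \left(2 + 4\right)\right)^{2}\right) \left(33862 - 12474\right) = \left(-39625 + \left(\left(5 - 275\right) - 6\right)^{2}\right) 21388 = \left(-39625 + \left(-270 - 6\right)^{2}\right) 21388 = \left(-39625 + \left(-276\right)^{2}\right) 21388 = \left(-39625 + 76176\right) 21388 = 36551 \cdot 21388 = 781752788$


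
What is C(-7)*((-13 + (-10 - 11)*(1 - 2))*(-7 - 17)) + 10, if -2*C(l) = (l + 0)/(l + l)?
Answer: 58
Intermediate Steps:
C(l) = -¼ (C(l) = -(l + 0)/(2*(l + l)) = -l/(2*(2*l)) = -l*1/(2*l)/2 = -½*½ = -¼)
C(-7)*((-13 + (-10 - 11)*(1 - 2))*(-7 - 17)) + 10 = -(-13 + (-10 - 11)*(1 - 2))*(-7 - 17)/4 + 10 = -(-13 - 21*(-1))*(-24)/4 + 10 = -(-13 + 21)*(-24)/4 + 10 = -2*(-24) + 10 = -¼*(-192) + 10 = 48 + 10 = 58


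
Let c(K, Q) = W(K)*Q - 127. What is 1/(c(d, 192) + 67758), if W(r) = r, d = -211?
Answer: 1/27119 ≈ 3.6874e-5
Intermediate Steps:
c(K, Q) = -127 + K*Q (c(K, Q) = K*Q - 127 = -127 + K*Q)
1/(c(d, 192) + 67758) = 1/((-127 - 211*192) + 67758) = 1/((-127 - 40512) + 67758) = 1/(-40639 + 67758) = 1/27119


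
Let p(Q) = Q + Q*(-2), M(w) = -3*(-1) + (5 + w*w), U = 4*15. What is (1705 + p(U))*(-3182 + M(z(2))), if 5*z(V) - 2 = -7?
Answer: -5219585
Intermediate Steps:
U = 60
z(V) = -1 (z(V) = ⅖ + (⅕)*(-7) = ⅖ - 7/5 = -1)
M(w) = 8 + w² (M(w) = 3 + (5 + w²) = 8 + w²)
p(Q) = -Q (p(Q) = Q - 2*Q = -Q)
(1705 + p(U))*(-3182 + M(z(2))) = (1705 - 1*60)*(-3182 + (8 + (-1)²)) = (1705 - 60)*(-3182 + (8 + 1)) = 1645*(-3182 + 9) = 1645*(-3173) = -5219585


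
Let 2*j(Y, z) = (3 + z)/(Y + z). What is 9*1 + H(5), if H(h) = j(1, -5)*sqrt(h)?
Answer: 9 + sqrt(5)/4 ≈ 9.5590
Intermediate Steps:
j(Y, z) = (3 + z)/(2*(Y + z)) (j(Y, z) = ((3 + z)/(Y + z))/2 = (3 + z)/(2*(Y + z)))
H(h) = sqrt(h)/4 (H(h) = ((3 - 5)/(2*(1 - 5)))*sqrt(h) = ((1/2)*(-2)/(-4))*sqrt(h) = ((1/2)*(-1/4)*(-2))*sqrt(h) = sqrt(h)/4)
9*1 + H(5) = 9*1 + sqrt(5)/4 = 9 + sqrt(5)/4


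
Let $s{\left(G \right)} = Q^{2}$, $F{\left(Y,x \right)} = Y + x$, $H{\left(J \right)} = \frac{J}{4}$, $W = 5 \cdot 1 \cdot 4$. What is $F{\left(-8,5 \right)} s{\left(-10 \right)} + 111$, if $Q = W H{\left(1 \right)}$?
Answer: $36$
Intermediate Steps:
$W = 20$ ($W = 5 \cdot 4 = 20$)
$H{\left(J \right)} = \frac{J}{4}$ ($H{\left(J \right)} = J \frac{1}{4} = \frac{J}{4}$)
$Q = 5$ ($Q = 20 \cdot \frac{1}{4} \cdot 1 = 20 \cdot \frac{1}{4} = 5$)
$s{\left(G \right)} = 25$ ($s{\left(G \right)} = 5^{2} = 25$)
$F{\left(-8,5 \right)} s{\left(-10 \right)} + 111 = \left(-8 + 5\right) 25 + 111 = \left(-3\right) 25 + 111 = -75 + 111 = 36$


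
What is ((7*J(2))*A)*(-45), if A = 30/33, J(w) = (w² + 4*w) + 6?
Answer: -56700/11 ≈ -5154.5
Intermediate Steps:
J(w) = 6 + w² + 4*w
A = 10/11 (A = 30*(1/33) = 10/11 ≈ 0.90909)
((7*J(2))*A)*(-45) = ((7*(6 + 2² + 4*2))*(10/11))*(-45) = ((7*(6 + 4 + 8))*(10/11))*(-45) = ((7*18)*(10/11))*(-45) = (126*(10/11))*(-45) = (1260/11)*(-45) = -56700/11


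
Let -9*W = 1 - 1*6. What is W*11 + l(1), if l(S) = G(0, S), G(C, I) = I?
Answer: 64/9 ≈ 7.1111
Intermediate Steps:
l(S) = S
W = 5/9 (W = -(1 - 1*6)/9 = -(1 - 6)/9 = -⅑*(-5) = 5/9 ≈ 0.55556)
W*11 + l(1) = (5/9)*11 + 1 = 55/9 + 1 = 64/9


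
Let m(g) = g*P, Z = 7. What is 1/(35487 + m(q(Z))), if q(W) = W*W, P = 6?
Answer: 1/35781 ≈ 2.7948e-5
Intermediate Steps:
q(W) = W²
m(g) = 6*g (m(g) = g*6 = 6*g)
1/(35487 + m(q(Z))) = 1/(35487 + 6*7²) = 1/(35487 + 6*49) = 1/(35487 + 294) = 1/35781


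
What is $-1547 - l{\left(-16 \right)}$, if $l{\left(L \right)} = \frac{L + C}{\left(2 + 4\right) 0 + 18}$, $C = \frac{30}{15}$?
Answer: $- \frac{13916}{9} \approx -1546.2$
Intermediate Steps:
$C = 2$ ($C = 30 \cdot \frac{1}{15} = 2$)
$l{\left(L \right)} = \frac{1}{9} + \frac{L}{18}$ ($l{\left(L \right)} = \frac{L + 2}{\left(2 + 4\right) 0 + 18} = \frac{2 + L}{6 \cdot 0 + 18} = \frac{2 + L}{0 + 18} = \frac{2 + L}{18} = \left(2 + L\right) \frac{1}{18} = \frac{1}{9} + \frac{L}{18}$)
$-1547 - l{\left(-16 \right)} = -1547 - \left(\frac{1}{9} + \frac{1}{18} \left(-16\right)\right) = -1547 - \left(\frac{1}{9} - \frac{8}{9}\right) = -1547 - - \frac{7}{9} = -1547 + \frac{7}{9} = - \frac{13916}{9}$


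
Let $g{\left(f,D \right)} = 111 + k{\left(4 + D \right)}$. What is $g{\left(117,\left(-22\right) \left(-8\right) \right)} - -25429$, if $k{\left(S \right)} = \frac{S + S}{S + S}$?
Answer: $25541$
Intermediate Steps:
$k{\left(S \right)} = 1$ ($k{\left(S \right)} = \frac{2 S}{2 S} = 2 S \frac{1}{2 S} = 1$)
$g{\left(f,D \right)} = 112$ ($g{\left(f,D \right)} = 111 + 1 = 112$)
$g{\left(117,\left(-22\right) \left(-8\right) \right)} - -25429 = 112 - -25429 = 112 + 25429 = 25541$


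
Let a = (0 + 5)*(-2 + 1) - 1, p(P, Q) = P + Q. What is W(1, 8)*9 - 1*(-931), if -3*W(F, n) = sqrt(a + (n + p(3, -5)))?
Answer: 931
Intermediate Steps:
a = -6 (a = 5*(-1) - 1 = -5 - 1 = -6)
W(F, n) = -sqrt(-8 + n)/3 (W(F, n) = -sqrt(-6 + (n + (3 - 5)))/3 = -sqrt(-6 + (n - 2))/3 = -sqrt(-6 + (-2 + n))/3 = -sqrt(-8 + n)/3)
W(1, 8)*9 - 1*(-931) = -sqrt(-8 + 8)/3*9 - 1*(-931) = -sqrt(0)/3*9 + 931 = -1/3*0*9 + 931 = 0*9 + 931 = 0 + 931 = 931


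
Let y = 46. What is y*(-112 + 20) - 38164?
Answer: -42396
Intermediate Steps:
y*(-112 + 20) - 38164 = 46*(-112 + 20) - 38164 = 46*(-92) - 38164 = -4232 - 38164 = -42396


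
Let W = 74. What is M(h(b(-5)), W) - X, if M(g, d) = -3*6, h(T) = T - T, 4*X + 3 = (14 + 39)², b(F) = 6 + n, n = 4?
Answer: -1439/2 ≈ -719.50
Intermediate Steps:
b(F) = 10 (b(F) = 6 + 4 = 10)
X = 1403/2 (X = -¾ + (14 + 39)²/4 = -¾ + (¼)*53² = -¾ + (¼)*2809 = -¾ + 2809/4 = 1403/2 ≈ 701.50)
h(T) = 0
M(g, d) = -18
M(h(b(-5)), W) - X = -18 - 1*1403/2 = -18 - 1403/2 = -1439/2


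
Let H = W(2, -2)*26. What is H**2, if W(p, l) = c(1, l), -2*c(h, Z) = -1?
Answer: 169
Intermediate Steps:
c(h, Z) = 1/2 (c(h, Z) = -1/2*(-1) = 1/2)
W(p, l) = 1/2
H = 13 (H = (1/2)*26 = 13)
H**2 = 13**2 = 169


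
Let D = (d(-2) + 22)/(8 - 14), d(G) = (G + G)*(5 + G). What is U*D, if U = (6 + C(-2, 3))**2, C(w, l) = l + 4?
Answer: -845/3 ≈ -281.67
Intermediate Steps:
C(w, l) = 4 + l
d(G) = 2*G*(5 + G) (d(G) = (2*G)*(5 + G) = 2*G*(5 + G))
U = 169 (U = (6 + (4 + 3))**2 = (6 + 7)**2 = 13**2 = 169)
D = -5/3 (D = (2*(-2)*(5 - 2) + 22)/(8 - 14) = (2*(-2)*3 + 22)/(-6) = (-12 + 22)*(-1/6) = 10*(-1/6) = -5/3 ≈ -1.6667)
U*D = 169*(-5/3) = -845/3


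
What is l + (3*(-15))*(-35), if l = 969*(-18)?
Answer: -15867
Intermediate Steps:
l = -17442
l + (3*(-15))*(-35) = -17442 + (3*(-15))*(-35) = -17442 - 45*(-35) = -17442 + 1575 = -15867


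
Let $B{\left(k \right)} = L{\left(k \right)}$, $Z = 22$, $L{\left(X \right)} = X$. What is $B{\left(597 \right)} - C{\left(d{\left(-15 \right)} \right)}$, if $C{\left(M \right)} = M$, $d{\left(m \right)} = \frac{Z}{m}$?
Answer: $\frac{8977}{15} \approx 598.47$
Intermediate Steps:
$B{\left(k \right)} = k$
$d{\left(m \right)} = \frac{22}{m}$
$B{\left(597 \right)} - C{\left(d{\left(-15 \right)} \right)} = 597 - \frac{22}{-15} = 597 - 22 \left(- \frac{1}{15}\right) = 597 - - \frac{22}{15} = 597 + \frac{22}{15} = \frac{8977}{15}$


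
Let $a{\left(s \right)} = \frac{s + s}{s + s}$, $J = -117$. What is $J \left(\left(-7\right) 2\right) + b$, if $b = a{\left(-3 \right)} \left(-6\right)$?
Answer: $1632$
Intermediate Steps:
$a{\left(s \right)} = 1$ ($a{\left(s \right)} = \frac{2 s}{2 s} = 2 s \frac{1}{2 s} = 1$)
$b = -6$ ($b = 1 \left(-6\right) = -6$)
$J \left(\left(-7\right) 2\right) + b = - 117 \left(\left(-7\right) 2\right) - 6 = \left(-117\right) \left(-14\right) - 6 = 1638 - 6 = 1632$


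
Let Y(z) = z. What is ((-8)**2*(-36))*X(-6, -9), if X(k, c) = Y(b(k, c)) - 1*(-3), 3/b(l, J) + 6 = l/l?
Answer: -27648/5 ≈ -5529.6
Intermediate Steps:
b(l, J) = -3/5 (b(l, J) = 3/(-6 + l/l) = 3/(-6 + 1) = 3/(-5) = 3*(-1/5) = -3/5)
X(k, c) = 12/5 (X(k, c) = -3/5 - 1*(-3) = -3/5 + 3 = 12/5)
((-8)**2*(-36))*X(-6, -9) = ((-8)**2*(-36))*(12/5) = (64*(-36))*(12/5) = -2304*12/5 = -27648/5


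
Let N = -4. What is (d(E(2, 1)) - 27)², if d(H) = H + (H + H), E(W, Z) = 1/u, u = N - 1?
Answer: 19044/25 ≈ 761.76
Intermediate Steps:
u = -5 (u = -4 - 1 = -5)
E(W, Z) = -⅕ (E(W, Z) = 1/(-5) = -⅕)
d(H) = 3*H (d(H) = H + 2*H = 3*H)
(d(E(2, 1)) - 27)² = (3*(-⅕) - 27)² = (-⅗ - 27)² = (-138/5)² = 19044/25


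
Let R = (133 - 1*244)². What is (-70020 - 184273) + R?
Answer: -241972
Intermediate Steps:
R = 12321 (R = (133 - 244)² = (-111)² = 12321)
(-70020 - 184273) + R = (-70020 - 184273) + 12321 = -254293 + 12321 = -241972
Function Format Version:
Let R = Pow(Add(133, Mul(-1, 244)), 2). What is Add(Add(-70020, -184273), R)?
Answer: -241972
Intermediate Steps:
R = 12321 (R = Pow(Add(133, -244), 2) = Pow(-111, 2) = 12321)
Add(Add(-70020, -184273), R) = Add(Add(-70020, -184273), 12321) = Add(-254293, 12321) = -241972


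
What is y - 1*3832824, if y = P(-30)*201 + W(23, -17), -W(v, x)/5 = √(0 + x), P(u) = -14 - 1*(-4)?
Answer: -3834834 - 5*I*√17 ≈ -3.8348e+6 - 20.616*I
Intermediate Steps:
P(u) = -10 (P(u) = -14 + 4 = -10)
W(v, x) = -5*√x (W(v, x) = -5*√(0 + x) = -5*√x)
y = -2010 - 5*I*√17 (y = -10*201 - 5*I*√17 = -2010 - 5*I*√17 ≈ -2010.0 - 20.616*I)
y - 1*3832824 = (-2010 - 5*I*√17) - 1*3832824 = (-2010 - 5*I*√17) - 3832824 = -3834834 - 5*I*√17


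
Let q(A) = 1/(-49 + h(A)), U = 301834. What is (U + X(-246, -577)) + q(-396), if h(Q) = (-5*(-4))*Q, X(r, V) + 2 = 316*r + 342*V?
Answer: 213266377/7969 ≈ 26762.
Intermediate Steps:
X(r, V) = -2 + 316*r + 342*V (X(r, V) = -2 + (316*r + 342*V) = -2 + 316*r + 342*V)
h(Q) = 20*Q
q(A) = 1/(-49 + 20*A)
(U + X(-246, -577)) + q(-396) = (301834 + (-2 + 316*(-246) + 342*(-577))) + 1/(-49 + 20*(-396)) = (301834 + (-2 - 77736 - 197334)) + 1/(-49 - 7920) = (301834 - 275072) + 1/(-7969) = 26762 - 1/7969 = 213266377/7969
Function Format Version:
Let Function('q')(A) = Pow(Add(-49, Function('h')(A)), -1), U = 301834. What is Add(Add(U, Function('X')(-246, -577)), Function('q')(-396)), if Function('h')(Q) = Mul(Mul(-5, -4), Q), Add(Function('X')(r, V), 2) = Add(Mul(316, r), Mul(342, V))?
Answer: Rational(213266377, 7969) ≈ 26762.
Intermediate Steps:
Function('X')(r, V) = Add(-2, Mul(316, r), Mul(342, V)) (Function('X')(r, V) = Add(-2, Add(Mul(316, r), Mul(342, V))) = Add(-2, Mul(316, r), Mul(342, V)))
Function('h')(Q) = Mul(20, Q)
Function('q')(A) = Pow(Add(-49, Mul(20, A)), -1)
Add(Add(U, Function('X')(-246, -577)), Function('q')(-396)) = Add(Add(301834, Add(-2, Mul(316, -246), Mul(342, -577))), Pow(Add(-49, Mul(20, -396)), -1)) = Add(Add(301834, Add(-2, -77736, -197334)), Pow(Add(-49, -7920), -1)) = Add(Add(301834, -275072), Pow(-7969, -1)) = Add(26762, Rational(-1, 7969)) = Rational(213266377, 7969)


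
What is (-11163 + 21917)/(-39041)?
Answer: -10754/39041 ≈ -0.27545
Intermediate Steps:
(-11163 + 21917)/(-39041) = 10754*(-1/39041) = -10754/39041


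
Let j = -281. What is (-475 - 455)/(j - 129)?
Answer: 93/41 ≈ 2.2683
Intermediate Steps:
(-475 - 455)/(j - 129) = (-475 - 455)/(-281 - 129) = -930/(-410) = -930*(-1/410) = 93/41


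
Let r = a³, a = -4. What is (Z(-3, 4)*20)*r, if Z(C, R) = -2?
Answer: 2560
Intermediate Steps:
r = -64 (r = (-4)³ = -64)
(Z(-3, 4)*20)*r = -2*20*(-64) = -40*(-64) = 2560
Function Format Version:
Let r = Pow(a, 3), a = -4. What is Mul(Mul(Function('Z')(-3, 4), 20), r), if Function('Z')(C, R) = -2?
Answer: 2560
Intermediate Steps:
r = -64 (r = Pow(-4, 3) = -64)
Mul(Mul(Function('Z')(-3, 4), 20), r) = Mul(Mul(-2, 20), -64) = Mul(-40, -64) = 2560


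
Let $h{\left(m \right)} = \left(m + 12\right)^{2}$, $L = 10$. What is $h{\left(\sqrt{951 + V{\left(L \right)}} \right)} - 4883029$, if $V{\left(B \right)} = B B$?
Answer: $-4881834 + 24 \sqrt{1051} \approx -4.8811 \cdot 10^{6}$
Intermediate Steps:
$V{\left(B \right)} = B^{2}$
$h{\left(m \right)} = \left(12 + m\right)^{2}$
$h{\left(\sqrt{951 + V{\left(L \right)}} \right)} - 4883029 = \left(12 + \sqrt{951 + 10^{2}}\right)^{2} - 4883029 = \left(12 + \sqrt{951 + 100}\right)^{2} - 4883029 = \left(12 + \sqrt{1051}\right)^{2} - 4883029 = -4883029 + \left(12 + \sqrt{1051}\right)^{2}$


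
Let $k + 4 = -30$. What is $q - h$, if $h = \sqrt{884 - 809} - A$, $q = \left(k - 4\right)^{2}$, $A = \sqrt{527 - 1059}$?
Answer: $1444 - 5 \sqrt{3} + 2 i \sqrt{133} \approx 1435.3 + 23.065 i$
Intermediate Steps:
$k = -34$ ($k = -4 - 30 = -34$)
$A = 2 i \sqrt{133}$ ($A = \sqrt{-532} = 2 i \sqrt{133} \approx 23.065 i$)
$q = 1444$ ($q = \left(-34 - 4\right)^{2} = \left(-38\right)^{2} = 1444$)
$h = 5 \sqrt{3} - 2 i \sqrt{133}$ ($h = \sqrt{884 - 809} - 2 i \sqrt{133} = \sqrt{75} - 2 i \sqrt{133} = 5 \sqrt{3} - 2 i \sqrt{133} \approx 8.6602 - 23.065 i$)
$q - h = 1444 - \left(5 \sqrt{3} - 2 i \sqrt{133}\right) = 1444 - 5 \sqrt{3} + 2 i \sqrt{133}$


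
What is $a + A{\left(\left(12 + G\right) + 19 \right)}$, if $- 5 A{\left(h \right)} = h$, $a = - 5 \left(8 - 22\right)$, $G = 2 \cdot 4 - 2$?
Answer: $\frac{313}{5} \approx 62.6$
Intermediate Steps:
$G = 6$ ($G = 8 - 2 = 6$)
$a = 70$ ($a = \left(-5\right) \left(-14\right) = 70$)
$A{\left(h \right)} = - \frac{h}{5}$
$a + A{\left(\left(12 + G\right) + 19 \right)} = 70 - \frac{\left(12 + 6\right) + 19}{5} = 70 - \frac{18 + 19}{5} = 70 - \frac{37}{5} = \frac{313}{5}$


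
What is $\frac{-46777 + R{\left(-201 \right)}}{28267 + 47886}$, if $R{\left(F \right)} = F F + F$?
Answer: $- \frac{6577}{76153} \approx -0.086366$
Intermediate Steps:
$R{\left(F \right)} = F + F^{2}$ ($R{\left(F \right)} = F^{2} + F = F + F^{2}$)
$\frac{-46777 + R{\left(-201 \right)}}{28267 + 47886} = \frac{-46777 - 201 \left(1 - 201\right)}{28267 + 47886} = \frac{-46777 - -40200}{76153} = \left(-46777 + 40200\right) \frac{1}{76153} = \left(-6577\right) \frac{1}{76153} = - \frac{6577}{76153}$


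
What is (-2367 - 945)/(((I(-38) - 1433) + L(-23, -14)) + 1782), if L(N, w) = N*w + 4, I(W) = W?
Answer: -3312/637 ≈ -5.1994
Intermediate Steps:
L(N, w) = 4 + N*w
(-2367 - 945)/(((I(-38) - 1433) + L(-23, -14)) + 1782) = (-2367 - 945)/(((-38 - 1433) + (4 - 23*(-14))) + 1782) = -3312/((-1471 + (4 + 322)) + 1782) = -3312/((-1471 + 326) + 1782) = -3312/(-1145 + 1782) = -3312/637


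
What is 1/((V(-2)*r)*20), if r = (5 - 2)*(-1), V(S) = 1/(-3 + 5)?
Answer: -1/30 ≈ -0.033333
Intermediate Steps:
V(S) = 1/2
r = -3 (r = 3*(-1) = -3)
1/((V(-2)*r)*20) = 1/(((1/2)*(-3))*20) = 1/(-3/2*20) = 1/(-30) = -1/30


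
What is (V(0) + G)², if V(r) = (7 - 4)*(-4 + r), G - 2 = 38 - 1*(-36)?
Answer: 4096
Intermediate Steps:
G = 76 (G = 2 + (38 - 1*(-36)) = 2 + (38 + 36) = 2 + 74 = 76)
V(r) = -12 + 3*r (V(r) = 3*(-4 + r) = -12 + 3*r)
(V(0) + G)² = ((-12 + 3*0) + 76)² = ((-12 + 0) + 76)² = (-12 + 76)² = 64² = 4096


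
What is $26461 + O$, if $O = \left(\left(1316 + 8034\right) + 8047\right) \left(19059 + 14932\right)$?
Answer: $591367888$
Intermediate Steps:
$O = 591341427$ ($O = \left(9350 + 8047\right) 33991 = 17397 \cdot 33991 = 591341427$)
$26461 + O = 26461 + 591341427 = 591367888$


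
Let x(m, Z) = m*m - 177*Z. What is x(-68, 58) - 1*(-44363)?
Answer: 38721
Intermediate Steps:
x(m, Z) = m² - 177*Z
x(-68, 58) - 1*(-44363) = ((-68)² - 177*58) - 1*(-44363) = (4624 - 10266) + 44363 = -5642 + 44363 = 38721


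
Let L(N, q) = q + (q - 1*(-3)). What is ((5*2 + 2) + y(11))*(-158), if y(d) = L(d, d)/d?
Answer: -24806/11 ≈ -2255.1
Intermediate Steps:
L(N, q) = 3 + 2*q (L(N, q) = q + (q + 3) = q + (3 + q) = 3 + 2*q)
y(d) = (3 + 2*d)/d
((5*2 + 2) + y(11))*(-158) = ((5*2 + 2) + (2 + 3/11))*(-158) = ((10 + 2) + (2 + 3*(1/11)))*(-158) = (12 + (2 + 3/11))*(-158) = (12 + 25/11)*(-158) = (157/11)*(-158) = -24806/11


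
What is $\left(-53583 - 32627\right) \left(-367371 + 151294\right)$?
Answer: $18627998170$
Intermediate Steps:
$\left(-53583 - 32627\right) \left(-367371 + 151294\right) = \left(-86210\right) \left(-216077\right) = 18627998170$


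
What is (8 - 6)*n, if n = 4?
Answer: 8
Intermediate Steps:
(8 - 6)*n = (8 - 6)*4 = 2*4 = 8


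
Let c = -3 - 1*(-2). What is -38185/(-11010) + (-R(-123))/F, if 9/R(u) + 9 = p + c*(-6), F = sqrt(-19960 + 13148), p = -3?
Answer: 7637/2202 - 3*I*sqrt(1703)/6812 ≈ 3.4682 - 0.018174*I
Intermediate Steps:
c = -1 (c = -3 + 2 = -1)
F = 2*I*sqrt(1703) (F = sqrt(-6812) = 2*I*sqrt(1703) ≈ 82.535*I)
R(u) = -3/2 (R(u) = 9/(-9 + (-3 - 1*(-6))) = 9/(-9 + (-3 + 6)) = 9/(-9 + 3) = 9/(-6) = 9*(-1/6) = -3/2)
-38185/(-11010) + (-R(-123))/F = -38185/(-11010) + (-1*(-3/2))/((2*I*sqrt(1703))) = -38185*(-1/11010) + 3*(-I*sqrt(1703)/3406)/2 = 7637/2202 - 3*I*sqrt(1703)/6812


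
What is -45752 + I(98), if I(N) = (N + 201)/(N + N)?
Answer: -8967093/196 ≈ -45751.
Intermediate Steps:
I(N) = (201 + N)/(2*N) (I(N) = (201 + N)/((2*N)) = (201 + N)*(1/(2*N)) = (201 + N)/(2*N))
-45752 + I(98) = -45752 + (½)*(201 + 98)/98 = -45752 + (½)*(1/98)*299 = -45752 + 299/196 = -8967093/196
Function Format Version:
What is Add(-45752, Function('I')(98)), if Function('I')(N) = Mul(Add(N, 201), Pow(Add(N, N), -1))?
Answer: Rational(-8967093, 196) ≈ -45751.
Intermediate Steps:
Function('I')(N) = Mul(Rational(1, 2), Pow(N, -1), Add(201, N)) (Function('I')(N) = Mul(Add(201, N), Pow(Mul(2, N), -1)) = Mul(Add(201, N), Mul(Rational(1, 2), Pow(N, -1))) = Mul(Rational(1, 2), Pow(N, -1), Add(201, N)))
Add(-45752, Function('I')(98)) = Add(-45752, Mul(Rational(1, 2), Pow(98, -1), Add(201, 98))) = Add(-45752, Mul(Rational(1, 2), Rational(1, 98), 299)) = Add(-45752, Rational(299, 196)) = Rational(-8967093, 196)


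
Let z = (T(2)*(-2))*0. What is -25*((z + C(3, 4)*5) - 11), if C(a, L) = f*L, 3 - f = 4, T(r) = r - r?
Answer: 775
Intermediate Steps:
T(r) = 0
f = -1 (f = 3 - 1*4 = 3 - 4 = -1)
z = 0 (z = (0*(-2))*0 = 0*0 = 0)
C(a, L) = -L
-25*((z + C(3, 4)*5) - 11) = -25*((0 - 1*4*5) - 11) = -25*((0 - 4*5) - 11) = -25*((0 - 20) - 11) = -25*(-20 - 11) = -25*(-31) = 775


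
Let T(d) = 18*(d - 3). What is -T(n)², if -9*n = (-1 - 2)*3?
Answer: -1296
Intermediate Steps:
n = 1 (n = -(-1 - 2)*3/9 = -(-1)*3/3 = -⅑*(-9) = 1)
T(d) = -54 + 18*d (T(d) = 18*(-3 + d) = -54 + 18*d)
-T(n)² = -(-54 + 18*1)² = -(-54 + 18)² = -1*(-36)² = -1*1296 = -1296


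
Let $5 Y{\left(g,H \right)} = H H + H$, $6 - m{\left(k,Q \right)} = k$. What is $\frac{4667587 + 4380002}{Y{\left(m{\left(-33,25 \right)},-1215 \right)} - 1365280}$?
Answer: $- \frac{9047589}{1070278} \approx -8.4535$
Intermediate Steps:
$m{\left(k,Q \right)} = 6 - k$
$Y{\left(g,H \right)} = \frac{H}{5} + \frac{H^{2}}{5}$ ($Y{\left(g,H \right)} = \frac{H H + H}{5} = \frac{H^{2} + H}{5} = \frac{H + H^{2}}{5} = \frac{H}{5} + \frac{H^{2}}{5}$)
$\frac{4667587 + 4380002}{Y{\left(m{\left(-33,25 \right)},-1215 \right)} - 1365280} = \frac{4667587 + 4380002}{\frac{1}{5} \left(-1215\right) \left(1 - 1215\right) - 1365280} = \frac{9047589}{\frac{1}{5} \left(-1215\right) \left(-1214\right) - 1365280} = \frac{9047589}{295002 - 1365280} = \frac{9047589}{-1070278} = 9047589 \left(- \frac{1}{1070278}\right) = - \frac{9047589}{1070278}$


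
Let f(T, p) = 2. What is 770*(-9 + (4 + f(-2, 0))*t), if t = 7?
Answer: 25410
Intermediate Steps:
770*(-9 + (4 + f(-2, 0))*t) = 770*(-9 + (4 + 2)*7) = 770*(-9 + 6*7) = 770*(-9 + 42) = 770*33 = 25410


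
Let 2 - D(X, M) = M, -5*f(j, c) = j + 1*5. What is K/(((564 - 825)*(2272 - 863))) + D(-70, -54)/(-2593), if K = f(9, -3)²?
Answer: -515356828/23839328925 ≈ -0.021618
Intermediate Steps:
f(j, c) = -1 - j/5 (f(j, c) = -(j + 1*5)/5 = -(j + 5)/5 = -(5 + j)/5 = -1 - j/5)
D(X, M) = 2 - M
K = 196/25 (K = (-1 - ⅕*9)² = (-1 - 9/5)² = (-14/5)² = 196/25 ≈ 7.8400)
K/(((564 - 825)*(2272 - 863))) + D(-70, -54)/(-2593) = 196/(25*(((564 - 825)*(2272 - 863)))) + (2 - 1*(-54))/(-2593) = 196/(25*((-261*1409))) + (2 + 54)*(-1/2593) = (196/25)/(-367749) + 56*(-1/2593) = (196/25)*(-1/367749) - 56/2593 = -196/9193725 - 56/2593 = -515356828/23839328925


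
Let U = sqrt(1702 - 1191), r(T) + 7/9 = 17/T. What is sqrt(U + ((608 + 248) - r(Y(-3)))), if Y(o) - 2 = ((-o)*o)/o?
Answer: sqrt(192010 + 225*sqrt(511))/15 ≈ 29.597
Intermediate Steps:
Y(o) = 2 - o (Y(o) = 2 + ((-o)*o)/o = 2 + (-o**2)/o = 2 - o)
r(T) = -7/9 + 17/T
U = sqrt(511) ≈ 22.605
sqrt(U + ((608 + 248) - r(Y(-3)))) = sqrt(sqrt(511) + ((608 + 248) - (-7/9 + 17/(2 - 1*(-3))))) = sqrt(sqrt(511) + (856 - (-7/9 + 17/(2 + 3)))) = sqrt(sqrt(511) + (856 - (-7/9 + 17/5))) = sqrt(sqrt(511) + (856 - 1*118/45)) = sqrt(sqrt(511) + (856 - 118/45)) = sqrt(sqrt(511) + 38402/45) = sqrt(38402/45 + sqrt(511))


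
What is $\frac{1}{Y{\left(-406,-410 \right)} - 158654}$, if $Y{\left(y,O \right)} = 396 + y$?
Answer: $- \frac{1}{158664} \approx -6.3026 \cdot 10^{-6}$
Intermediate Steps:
$\frac{1}{Y{\left(-406,-410 \right)} - 158654} = \frac{1}{\left(396 - 406\right) - 158654} = \frac{1}{-10 - 158654} = \frac{1}{-158664} = - \frac{1}{158664}$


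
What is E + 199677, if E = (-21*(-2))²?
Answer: 201441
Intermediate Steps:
E = 1764 (E = 42² = 1764)
E + 199677 = 1764 + 199677 = 201441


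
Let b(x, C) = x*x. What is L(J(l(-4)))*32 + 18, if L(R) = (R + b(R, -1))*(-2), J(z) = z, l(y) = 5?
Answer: -1902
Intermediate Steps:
b(x, C) = x**2
L(R) = -2*R - 2*R**2 (L(R) = (R + R**2)*(-2) = -2*R - 2*R**2)
L(J(l(-4)))*32 + 18 = (2*5*(-1 - 1*5))*32 + 18 = (2*5*(-1 - 5))*32 + 18 = (2*5*(-6))*32 + 18 = -60*32 + 18 = -1920 + 18 = -1902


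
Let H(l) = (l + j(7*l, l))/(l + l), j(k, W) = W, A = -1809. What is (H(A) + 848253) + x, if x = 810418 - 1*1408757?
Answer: 249915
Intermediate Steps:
x = -598339 (x = 810418 - 1408757 = -598339)
H(l) = 1 (H(l) = (l + l)/(l + l) = (2*l)/((2*l)) = (2*l)*(1/(2*l)) = 1)
(H(A) + 848253) + x = (1 + 848253) - 598339 = 848254 - 598339 = 249915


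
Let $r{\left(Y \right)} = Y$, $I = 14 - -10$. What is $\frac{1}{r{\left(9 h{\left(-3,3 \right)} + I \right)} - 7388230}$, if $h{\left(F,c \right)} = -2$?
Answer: $- \frac{1}{7388224} \approx -1.3535 \cdot 10^{-7}$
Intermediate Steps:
$I = 24$ ($I = 14 + 10 = 24$)
$\frac{1}{r{\left(9 h{\left(-3,3 \right)} + I \right)} - 7388230} = \frac{1}{\left(9 \left(-2\right) + 24\right) - 7388230} = \frac{1}{\left(-18 + 24\right) - 7388230} = \frac{1}{6 - 7388230} = \frac{1}{-7388224} = - \frac{1}{7388224}$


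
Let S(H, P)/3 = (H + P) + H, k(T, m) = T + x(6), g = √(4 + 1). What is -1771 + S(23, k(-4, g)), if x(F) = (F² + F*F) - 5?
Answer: -1444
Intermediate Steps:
x(F) = -5 + 2*F² (x(F) = (F² + F²) - 5 = 2*F² - 5 = -5 + 2*F²)
g = √5 ≈ 2.2361
k(T, m) = 67 + T (k(T, m) = T + (-5 + 2*6²) = T + (-5 + 2*36) = T + (-5 + 72) = T + 67 = 67 + T)
S(H, P) = 3*P + 6*H (S(H, P) = 3*((H + P) + H) = 3*(P + 2*H) = 3*P + 6*H)
-1771 + S(23, k(-4, g)) = -1771 + (3*(67 - 4) + 6*23) = -1771 + (3*63 + 138) = -1771 + (189 + 138) = -1771 + 327 = -1444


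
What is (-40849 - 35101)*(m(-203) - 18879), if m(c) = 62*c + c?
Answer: 2405184600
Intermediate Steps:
m(c) = 63*c
(-40849 - 35101)*(m(-203) - 18879) = (-40849 - 35101)*(63*(-203) - 18879) = -75950*(-12789 - 18879) = -75950*(-31668) = 2405184600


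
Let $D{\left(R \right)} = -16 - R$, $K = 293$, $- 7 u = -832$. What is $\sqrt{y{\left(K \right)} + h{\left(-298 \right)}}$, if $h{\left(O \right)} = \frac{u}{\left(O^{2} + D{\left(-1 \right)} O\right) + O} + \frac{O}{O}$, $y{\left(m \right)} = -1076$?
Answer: $\frac{17 i \sqrt{36418431}}{3129} \approx 32.787 i$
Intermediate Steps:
$u = \frac{832}{7}$ ($u = \left(- \frac{1}{7}\right) \left(-832\right) = \frac{832}{7} \approx 118.86$)
$h{\left(O \right)} = 1 + \frac{832}{7 \left(O^{2} - 14 O\right)}$ ($h{\left(O \right)} = \frac{832}{7 \left(\left(O^{2} + \left(-16 - -1\right) O\right) + O\right)} + \frac{O}{O} = \frac{832}{7 \left(\left(O^{2} + \left(-16 + 1\right) O\right) + O\right)} + 1 = \frac{832}{7 \left(\left(O^{2} - 15 O\right) + O\right)} + 1 = \frac{832}{7 \left(O^{2} - 14 O\right)} + 1 = 1 + \frac{832}{7 \left(O^{2} - 14 O\right)}$)
$\sqrt{y{\left(K \right)} + h{\left(-298 \right)}} = \sqrt{-1076 + \frac{\frac{832}{7} + \left(-298\right)^{2} - -4172}{\left(-298\right) \left(-14 - 298\right)}} = \sqrt{-1076 - \frac{\frac{832}{7} + 88804 + 4172}{298 \left(-312\right)}} = \sqrt{-1076 - \left(- \frac{1}{92976}\right) \frac{651664}{7}} = \sqrt{-1076 + \frac{3133}{3129}} = \sqrt{- \frac{3363671}{3129}} = \frac{17 i \sqrt{36418431}}{3129}$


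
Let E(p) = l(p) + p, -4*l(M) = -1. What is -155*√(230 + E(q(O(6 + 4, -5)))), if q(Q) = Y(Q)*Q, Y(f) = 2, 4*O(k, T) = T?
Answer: -155*√911/2 ≈ -2339.2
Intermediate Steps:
O(k, T) = T/4
l(M) = ¼ (l(M) = -¼*(-1) = ¼)
q(Q) = 2*Q
E(p) = ¼ + p
-155*√(230 + E(q(O(6 + 4, -5)))) = -155*√(230 + (¼ + 2*((¼)*(-5)))) = -155*√(230 + (¼ + 2*(-5/4))) = -155*√(230 + (¼ - 5/2)) = -155*√(230 - 9/4) = -155*√911/2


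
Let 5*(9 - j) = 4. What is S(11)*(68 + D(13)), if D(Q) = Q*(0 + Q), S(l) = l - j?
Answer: 3318/5 ≈ 663.60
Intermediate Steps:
j = 41/5 (j = 9 - ⅕*4 = 9 - ⅘ = 41/5 ≈ 8.2000)
S(l) = -41/5 + l (S(l) = l - 1*41/5 = l - 41/5 = -41/5 + l)
D(Q) = Q² (D(Q) = Q*Q = Q²)
S(11)*(68 + D(13)) = (-41/5 + 11)*(68 + 13²) = 14*(68 + 169)/5 = (14/5)*237 = 3318/5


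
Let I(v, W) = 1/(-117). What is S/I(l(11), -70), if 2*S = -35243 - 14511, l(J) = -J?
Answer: 2910609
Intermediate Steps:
S = -24877 (S = (-35243 - 14511)/2 = (½)*(-49754) = -24877)
I(v, W) = -1/117
S/I(l(11), -70) = -24877/(-1/117) = -24877*(-117) = 2910609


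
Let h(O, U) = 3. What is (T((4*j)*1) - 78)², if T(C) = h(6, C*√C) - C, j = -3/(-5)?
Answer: 149769/25 ≈ 5990.8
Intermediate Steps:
j = ⅗ (j = -3*(-⅕) = ⅗ ≈ 0.60000)
T(C) = 3 - C
(T((4*j)*1) - 78)² = ((3 - 4*(⅗)) - 78)² = ((3 - 12/5) - 78)² = (⅗ - 78)² = (-387/5)² = 149769/25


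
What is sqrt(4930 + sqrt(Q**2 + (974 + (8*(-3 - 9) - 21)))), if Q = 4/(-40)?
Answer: sqrt(493000 + 70*sqrt(1749))/10 ≈ 70.422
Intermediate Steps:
Q = -1/10 (Q = 4*(-1/40) = -1/10 ≈ -0.10000)
sqrt(4930 + sqrt(Q**2 + (974 + (8*(-3 - 9) - 21)))) = sqrt(4930 + sqrt((-1/10)**2 + (974 + (8*(-3 - 9) - 21)))) = sqrt(4930 + sqrt(1/100 + (974 + (8*(-12) - 21)))) = sqrt(4930 + sqrt(1/100 + (974 + (-96 - 21)))) = sqrt(4930 + sqrt(1/100 + (974 - 117))) = sqrt(4930 + sqrt(1/100 + 857)) = sqrt(4930 + sqrt(85701/100)) = sqrt(4930 + 7*sqrt(1749)/10)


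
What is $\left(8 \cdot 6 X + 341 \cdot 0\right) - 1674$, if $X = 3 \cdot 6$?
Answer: $-810$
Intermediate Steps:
$X = 18$
$\left(8 \cdot 6 X + 341 \cdot 0\right) - 1674 = \left(8 \cdot 6 \cdot 18 + 341 \cdot 0\right) - 1674 = \left(48 \cdot 18 + 0\right) - 1674 = \left(864 + 0\right) - 1674 = 864 - 1674 = -810$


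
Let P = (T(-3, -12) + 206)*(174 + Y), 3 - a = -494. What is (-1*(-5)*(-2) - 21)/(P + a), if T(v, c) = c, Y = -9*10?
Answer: -31/16793 ≈ -0.0018460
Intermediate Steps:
Y = -90
a = 497 (a = 3 - 1*(-494) = 3 + 494 = 497)
P = 16296 (P = (-12 + 206)*(174 - 90) = 194*84 = 16296)
(-1*(-5)*(-2) - 21)/(P + a) = (-1*(-5)*(-2) - 21)/(16296 + 497) = (5*(-2) - 21)/16793 = (-10 - 21)*(1/16793) = -31*1/16793 = -31/16793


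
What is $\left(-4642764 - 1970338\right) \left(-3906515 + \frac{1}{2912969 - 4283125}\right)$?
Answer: $\frac{17698429845489799891}{685078} \approx 2.5834 \cdot 10^{13}$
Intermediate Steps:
$\left(-4642764 - 1970338\right) \left(-3906515 + \frac{1}{2912969 - 4283125}\right) = - 6613102 \left(-3906515 + \frac{1}{-1370156}\right) = - 6613102 \left(-3906515 - \frac{1}{1370156}\right) = \left(-6613102\right) \left(- \frac{5352534966341}{1370156}\right) = \frac{17698429845489799891}{685078}$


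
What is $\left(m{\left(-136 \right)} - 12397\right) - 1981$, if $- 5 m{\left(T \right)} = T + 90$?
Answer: $- \frac{71844}{5} \approx -14369.0$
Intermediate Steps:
$m{\left(T \right)} = -18 - \frac{T}{5}$ ($m{\left(T \right)} = - \frac{T + 90}{5} = - \frac{90 + T}{5} = -18 - \frac{T}{5}$)
$\left(m{\left(-136 \right)} - 12397\right) - 1981 = \left(\left(-18 - - \frac{136}{5}\right) - 12397\right) - 1981 = \left(\left(-18 + \frac{136}{5}\right) - 12397\right) - 1981 = \left(\frac{46}{5} - 12397\right) - 1981 = - \frac{61939}{5} - 1981 = - \frac{71844}{5}$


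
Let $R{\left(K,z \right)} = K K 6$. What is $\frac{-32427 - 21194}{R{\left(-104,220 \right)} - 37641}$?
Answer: $- \frac{53621}{27255} \approx -1.9674$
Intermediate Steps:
$R{\left(K,z \right)} = 6 K^{2}$ ($R{\left(K,z \right)} = K^{2} \cdot 6 = 6 K^{2}$)
$\frac{-32427 - 21194}{R{\left(-104,220 \right)} - 37641} = \frac{-32427 - 21194}{6 \left(-104\right)^{2} - 37641} = - \frac{53621}{6 \cdot 10816 - 37641} = - \frac{53621}{64896 - 37641} = - \frac{53621}{27255}$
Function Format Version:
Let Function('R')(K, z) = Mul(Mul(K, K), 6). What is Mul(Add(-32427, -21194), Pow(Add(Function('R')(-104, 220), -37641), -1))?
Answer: Rational(-53621, 27255) ≈ -1.9674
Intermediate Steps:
Function('R')(K, z) = Mul(6, Pow(K, 2)) (Function('R')(K, z) = Mul(Pow(K, 2), 6) = Mul(6, Pow(K, 2)))
Mul(Add(-32427, -21194), Pow(Add(Function('R')(-104, 220), -37641), -1)) = Mul(Add(-32427, -21194), Pow(Add(Mul(6, Pow(-104, 2)), -37641), -1)) = Mul(-53621, Pow(Add(Mul(6, 10816), -37641), -1)) = Mul(-53621, Pow(Add(64896, -37641), -1)) = Mul(-53621, Pow(27255, -1)) = Mul(-53621, Rational(1, 27255)) = Rational(-53621, 27255)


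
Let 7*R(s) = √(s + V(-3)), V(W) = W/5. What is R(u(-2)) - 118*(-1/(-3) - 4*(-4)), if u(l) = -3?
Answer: -5782/3 + 3*I*√10/35 ≈ -1927.3 + 0.27105*I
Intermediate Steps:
V(W) = W/5 (V(W) = W*(⅕) = W/5)
R(s) = √(-⅗ + s)/7 (R(s) = √(s + (⅕)*(-3))/7 = √(s - ⅗)/7 = √(-⅗ + s)/7)
R(u(-2)) - 118*(-1/(-3) - 4*(-4)) = √(-15 + 25*(-3))/35 - 118*(-1/(-3) - 4*(-4)) = √(-15 - 75)/35 - 118*(-1*(-⅓) + 16) = √(-90)/35 - 118*(⅓ + 16) = (3*I*√10)/35 - 118*49/3 = 3*I*√10/35 - 5782/3 = -5782/3 + 3*I*√10/35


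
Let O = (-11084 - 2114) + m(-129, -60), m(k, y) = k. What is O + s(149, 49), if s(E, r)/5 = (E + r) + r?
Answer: -12092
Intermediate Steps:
s(E, r) = 5*E + 10*r (s(E, r) = 5*((E + r) + r) = 5*(E + 2*r) = 5*E + 10*r)
O = -13327 (O = (-11084 - 2114) - 129 = -13198 - 129 = -13327)
O + s(149, 49) = -13327 + (5*149 + 10*49) = -13327 + (745 + 490) = -13327 + 1235 = -12092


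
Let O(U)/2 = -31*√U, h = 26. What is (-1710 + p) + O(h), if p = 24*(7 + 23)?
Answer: -990 - 62*√26 ≈ -1306.1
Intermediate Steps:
O(U) = -62*√U (O(U) = 2*(-31*√U) = -62*√U)
p = 720 (p = 24*30 = 720)
(-1710 + p) + O(h) = (-1710 + 720) - 62*√26 = -990 - 62*√26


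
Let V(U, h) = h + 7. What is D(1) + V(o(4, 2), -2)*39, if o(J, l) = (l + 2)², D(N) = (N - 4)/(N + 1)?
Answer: 387/2 ≈ 193.50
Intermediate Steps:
D(N) = (-4 + N)/(1 + N)
o(J, l) = (2 + l)²
V(U, h) = 7 + h
D(1) + V(o(4, 2), -2)*39 = (-4 + 1)/(1 + 1) + (7 - 2)*39 = -3/2 + 5*39 = (½)*(-3) + 195 = -3/2 + 195 = 387/2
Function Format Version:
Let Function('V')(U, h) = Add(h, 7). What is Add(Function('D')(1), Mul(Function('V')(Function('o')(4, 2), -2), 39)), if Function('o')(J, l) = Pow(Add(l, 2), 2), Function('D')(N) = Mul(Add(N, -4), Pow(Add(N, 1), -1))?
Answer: Rational(387, 2) ≈ 193.50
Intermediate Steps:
Function('D')(N) = Mul(Pow(Add(1, N), -1), Add(-4, N)) (Function('D')(N) = Mul(Add(-4, N), Pow(Add(1, N), -1)) = Mul(Pow(Add(1, N), -1), Add(-4, N)))
Function('o')(J, l) = Pow(Add(2, l), 2)
Function('V')(U, h) = Add(7, h)
Add(Function('D')(1), Mul(Function('V')(Function('o')(4, 2), -2), 39)) = Add(Mul(Pow(Add(1, 1), -1), Add(-4, 1)), Mul(Add(7, -2), 39)) = Add(Mul(Pow(2, -1), -3), Mul(5, 39)) = Add(Mul(Rational(1, 2), -3), 195) = Add(Rational(-3, 2), 195) = Rational(387, 2)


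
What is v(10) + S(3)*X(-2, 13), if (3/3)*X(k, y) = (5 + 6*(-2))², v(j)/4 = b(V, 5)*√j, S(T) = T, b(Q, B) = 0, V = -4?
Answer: 147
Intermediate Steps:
v(j) = 0 (v(j) = 4*(0*√j) = 4*0 = 0)
X(k, y) = 49 (X(k, y) = (5 + 6*(-2))² = (5 - 12)² = (-7)² = 49)
v(10) + S(3)*X(-2, 13) = 0 + 3*49 = 0 + 147 = 147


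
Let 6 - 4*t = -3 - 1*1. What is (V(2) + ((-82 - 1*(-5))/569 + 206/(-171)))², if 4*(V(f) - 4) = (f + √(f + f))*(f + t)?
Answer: 1941343409041/37868381604 ≈ 51.266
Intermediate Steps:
t = 5/2 (t = 3/2 - (-3 - 1*1)/4 = 3/2 - (-3 - 1)/4 = 3/2 - ¼*(-4) = 3/2 + 1 = 5/2 ≈ 2.5000)
V(f) = 4 + (5/2 + f)*(f + √2*√f)/4 (V(f) = 4 + ((f + √(f + f))*(f + 5/2))/4 = 4 + ((f + √(2*f))*(5/2 + f))/4 = 4 + ((f + √2*√f)*(5/2 + f))/4 = 4 + ((5/2 + f)*(f + √2*√f))/4 = 4 + (5/2 + f)*(f + √2*√f)/4)
(V(2) + ((-82 - 1*(-5))/569 + 206/(-171)))² = ((4 + (¼)*2² + (5/8)*2 + √2*2^(3/2)/4 + 5*√2*√2/8) + ((-82 - 1*(-5))/569 + 206/(-171)))² = ((4 + (¼)*4 + 5/4 + √2*(2*√2)/4 + 5/4) + ((-82 + 5)*(1/569) + 206*(-1/171)))² = ((4 + 1 + 5/4 + 1 + 5/4) + (-77*1/569 - 206/171))² = (17/2 + (-77/569 - 206/171))² = (17/2 - 130381/97299)² = (1393321/194598)² = 1941343409041/37868381604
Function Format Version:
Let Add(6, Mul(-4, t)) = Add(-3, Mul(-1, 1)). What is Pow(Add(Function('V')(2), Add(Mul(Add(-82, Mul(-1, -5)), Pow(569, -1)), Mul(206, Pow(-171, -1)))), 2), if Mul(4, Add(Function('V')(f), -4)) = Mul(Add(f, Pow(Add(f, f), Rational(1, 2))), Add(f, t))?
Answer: Rational(1941343409041, 37868381604) ≈ 51.266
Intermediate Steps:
t = Rational(5, 2) (t = Add(Rational(3, 2), Mul(Rational(-1, 4), Add(-3, Mul(-1, 1)))) = Add(Rational(3, 2), Mul(Rational(-1, 4), Add(-3, -1))) = Add(Rational(3, 2), Mul(Rational(-1, 4), -4)) = Add(Rational(3, 2), 1) = Rational(5, 2) ≈ 2.5000)
Function('V')(f) = Add(4, Mul(Rational(1, 4), Add(Rational(5, 2), f), Add(f, Mul(Pow(2, Rational(1, 2)), Pow(f, Rational(1, 2)))))) (Function('V')(f) = Add(4, Mul(Rational(1, 4), Mul(Add(f, Pow(Add(f, f), Rational(1, 2))), Add(f, Rational(5, 2))))) = Add(4, Mul(Rational(1, 4), Mul(Add(f, Pow(Mul(2, f), Rational(1, 2))), Add(Rational(5, 2), f)))) = Add(4, Mul(Rational(1, 4), Mul(Add(f, Mul(Pow(2, Rational(1, 2)), Pow(f, Rational(1, 2)))), Add(Rational(5, 2), f)))) = Add(4, Mul(Rational(1, 4), Mul(Add(Rational(5, 2), f), Add(f, Mul(Pow(2, Rational(1, 2)), Pow(f, Rational(1, 2))))))) = Add(4, Mul(Rational(1, 4), Add(Rational(5, 2), f), Add(f, Mul(Pow(2, Rational(1, 2)), Pow(f, Rational(1, 2)))))))
Pow(Add(Function('V')(2), Add(Mul(Add(-82, Mul(-1, -5)), Pow(569, -1)), Mul(206, Pow(-171, -1)))), 2) = Pow(Add(Add(4, Mul(Rational(1, 4), Pow(2, 2)), Mul(Rational(5, 8), 2), Mul(Rational(1, 4), Pow(2, Rational(1, 2)), Pow(2, Rational(3, 2))), Mul(Rational(5, 8), Pow(2, Rational(1, 2)), Pow(2, Rational(1, 2)))), Add(Mul(Add(-82, Mul(-1, -5)), Pow(569, -1)), Mul(206, Pow(-171, -1)))), 2) = Pow(Add(Add(4, Mul(Rational(1, 4), 4), Rational(5, 4), Mul(Rational(1, 4), Pow(2, Rational(1, 2)), Mul(2, Pow(2, Rational(1, 2)))), Rational(5, 4)), Add(Mul(Add(-82, 5), Rational(1, 569)), Mul(206, Rational(-1, 171)))), 2) = Pow(Add(Add(4, 1, Rational(5, 4), 1, Rational(5, 4)), Add(Mul(-77, Rational(1, 569)), Rational(-206, 171))), 2) = Pow(Add(Rational(17, 2), Add(Rational(-77, 569), Rational(-206, 171))), 2) = Pow(Add(Rational(17, 2), Rational(-130381, 97299)), 2) = Pow(Rational(1393321, 194598), 2) = Rational(1941343409041, 37868381604)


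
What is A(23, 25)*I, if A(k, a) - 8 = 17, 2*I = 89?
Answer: 2225/2 ≈ 1112.5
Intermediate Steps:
I = 89/2 (I = (½)*89 = 89/2 ≈ 44.500)
A(k, a) = 25 (A(k, a) = 8 + 17 = 25)
A(23, 25)*I = 25*(89/2) = 2225/2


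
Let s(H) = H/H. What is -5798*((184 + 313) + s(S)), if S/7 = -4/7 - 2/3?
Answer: -2887404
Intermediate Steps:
S = -26/3 (S = 7*(-4/7 - 2/3) = 7*(-4*⅐ - 2*⅓) = 7*(-4/7 - ⅔) = 7*(-26/21) = -26/3 ≈ -8.6667)
s(H) = 1
-5798*((184 + 313) + s(S)) = -5798*((184 + 313) + 1) = -5798*(497 + 1) = -5798*498 = -2887404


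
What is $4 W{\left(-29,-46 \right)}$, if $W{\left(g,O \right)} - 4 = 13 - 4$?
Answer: $52$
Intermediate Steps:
$W{\left(g,O \right)} = 13$ ($W{\left(g,O \right)} = 4 + \left(13 - 4\right) = 4 + 9 = 13$)
$4 W{\left(-29,-46 \right)} = 4 \cdot 13 = 52$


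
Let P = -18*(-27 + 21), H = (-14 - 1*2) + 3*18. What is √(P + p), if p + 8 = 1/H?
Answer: √144438/38 ≈ 10.001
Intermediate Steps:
H = 38 (H = (-14 - 2) + 54 = -16 + 54 = 38)
P = 108 (P = -18*(-6) = 108)
p = -303/38 (p = -8 + 1/38 = -303/38 ≈ -7.9737)
√(P + p) = √(108 - 303/38) = √(3801/38) = √144438/38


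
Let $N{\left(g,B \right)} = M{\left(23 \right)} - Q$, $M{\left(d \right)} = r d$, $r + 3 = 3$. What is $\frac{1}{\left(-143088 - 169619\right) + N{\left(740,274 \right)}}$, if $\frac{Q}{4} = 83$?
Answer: $- \frac{1}{313039} \approx -3.1945 \cdot 10^{-6}$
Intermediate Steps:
$r = 0$ ($r = -3 + 3 = 0$)
$M{\left(d \right)} = 0$ ($M{\left(d \right)} = 0 d = 0$)
$Q = 332$ ($Q = 4 \cdot 83 = 332$)
$N{\left(g,B \right)} = -332$ ($N{\left(g,B \right)} = 0 - 332 = -332$)
$\frac{1}{\left(-143088 - 169619\right) + N{\left(740,274 \right)}} = \frac{1}{\left(-143088 - 169619\right) - 332} = \frac{1}{-312707 - 332} = \frac{1}{-313039} = - \frac{1}{313039}$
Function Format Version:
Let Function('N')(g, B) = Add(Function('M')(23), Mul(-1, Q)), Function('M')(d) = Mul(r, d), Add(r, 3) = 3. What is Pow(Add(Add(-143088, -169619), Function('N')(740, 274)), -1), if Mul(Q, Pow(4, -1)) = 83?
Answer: Rational(-1, 313039) ≈ -3.1945e-6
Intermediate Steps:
r = 0 (r = Add(-3, 3) = 0)
Function('M')(d) = 0 (Function('M')(d) = Mul(0, d) = 0)
Q = 332 (Q = Mul(4, 83) = 332)
Function('N')(g, B) = -332 (Function('N')(g, B) = Add(0, Mul(-1, 332)) = Add(0, -332) = -332)
Pow(Add(Add(-143088, -169619), Function('N')(740, 274)), -1) = Pow(Add(Add(-143088, -169619), -332), -1) = Pow(Add(-312707, -332), -1) = Pow(-313039, -1) = Rational(-1, 313039)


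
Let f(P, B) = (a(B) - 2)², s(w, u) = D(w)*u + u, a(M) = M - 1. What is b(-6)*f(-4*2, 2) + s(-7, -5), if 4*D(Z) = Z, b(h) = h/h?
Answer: 19/4 ≈ 4.7500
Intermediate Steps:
a(M) = -1 + M
b(h) = 1
D(Z) = Z/4
s(w, u) = u + u*w/4 (s(w, u) = (w/4)*u + u = u*w/4 + u = u + u*w/4)
f(P, B) = (-3 + B)² (f(P, B) = ((-1 + B) - 2)² = (-3 + B)²)
b(-6)*f(-4*2, 2) + s(-7, -5) = 1*(-3 + 2)² + (¼)*(-5)*(4 - 7) = 1*(-1)² + (¼)*(-5)*(-3) = 1*1 + 15/4 = 1 + 15/4 = 19/4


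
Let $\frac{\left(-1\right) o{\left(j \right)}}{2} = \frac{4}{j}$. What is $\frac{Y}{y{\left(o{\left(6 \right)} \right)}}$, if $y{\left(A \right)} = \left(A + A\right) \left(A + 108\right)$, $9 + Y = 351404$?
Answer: $- \frac{632511}{512} \approx -1235.4$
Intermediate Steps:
$o{\left(j \right)} = - \frac{8}{j}$ ($o{\left(j \right)} = - 2 \frac{4}{j} = - \frac{8}{j}$)
$Y = 351395$ ($Y = -9 + 351404 = 351395$)
$y{\left(A \right)} = 2 A \left(108 + A\right)$
$\frac{Y}{y{\left(o{\left(6 \right)} \right)}} = \frac{351395}{2 \left(- \frac{8}{6}\right) \left(108 - \frac{8}{6}\right)} = \frac{351395}{2 \left(\left(-8\right) \frac{1}{6}\right) \left(108 - \frac{4}{3}\right)} = \frac{351395}{2 \left(- \frac{4}{3}\right) \left(108 - \frac{4}{3}\right)} = \frac{351395}{2 \left(- \frac{4}{3}\right) \frac{320}{3}} = \frac{351395}{- \frac{2560}{9}} = 351395 \left(- \frac{9}{2560}\right) = - \frac{632511}{512}$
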